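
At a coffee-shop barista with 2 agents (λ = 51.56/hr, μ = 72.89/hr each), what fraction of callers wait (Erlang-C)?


a = λ/μ = 0.7074; ρ = a/2 = 0.3537
P₀ = 0.477450 (from M/M/c formula)
C(c,a) = [a^c/(c!(1−ρ))]·P₀ = [0.50037/(2·0.6463)]·0.477450
= 0.38709·0.477450 = 0.184817

Final: 0.184817


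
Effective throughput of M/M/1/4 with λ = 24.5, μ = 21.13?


ρ = 1.1595; P_K = (1−ρ)ρ^4/(1−ρ^5) = 0.263086
λ_eff = λ(1 − P_K) = 24.5·(1 − 0.263086) = 24.5·0.736914 = 18.0544 /hr

Final: 18.0544 /hr


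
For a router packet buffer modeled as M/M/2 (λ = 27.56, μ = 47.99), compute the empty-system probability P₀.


a = λ/μ = 27.56/47.99 = 0.5743; ρ = a/c = 0.2871
Σ_{k=0}^{1} a^k/k! (terms k=0..1) = 1.00000 + 0.57429 = 1.57429
Tail: a^2/(2!(1−ρ)) = 0.32980/(2·0.7129) = 0.23133
P₀ = 1/(1.57429 + 0.23133) = 1/1.80561 = 0.553829

Final: 0.553829


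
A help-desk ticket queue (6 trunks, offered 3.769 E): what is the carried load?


B(6,3.769) = 0.100735 (Erlang-B)
Carried load = a(1 − B) = 3.769·(1 − 0.100735) = 3.769·0.899265 = 3.3893 E

Final: 3.3893 Erlangs


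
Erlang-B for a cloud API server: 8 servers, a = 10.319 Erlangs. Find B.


B(c,a) = (a^c/c!) / Σ_{k=0}^{c} a^k/k!
a^8/8! = 3188.455618
Σ terms (k=0..8): 1.00000 + 10.31900 + 53.24088 + 183.13088 + 472.43189 + 975.00494 + 1676.84600 + 2471.91055 + 3188.45562 = 9032.339758
B = 3188.455618/9032.339758 = 0.353004

Final: 0.353004


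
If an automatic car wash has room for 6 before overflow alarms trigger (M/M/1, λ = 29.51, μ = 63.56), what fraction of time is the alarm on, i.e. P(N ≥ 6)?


ρ = 29.51/63.56 = 0.4643
P(N ≥ n) = ρ^n = 0.4643^6 = 0.010016

Final: 0.010016


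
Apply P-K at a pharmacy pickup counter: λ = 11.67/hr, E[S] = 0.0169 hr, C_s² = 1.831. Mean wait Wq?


ρ = λ·E[S] = 11.67·0.0169 = 0.1972
E[S²] = E[S]²(1+C_s²) = 0.0169²·(1+1.831) = 0.0008086
Wq = λ·E[S²]/(2(1−ρ)) = 11.67·0.0008086/(2·0.8028) = 0.005877 hr

Final: 0.005877 hr


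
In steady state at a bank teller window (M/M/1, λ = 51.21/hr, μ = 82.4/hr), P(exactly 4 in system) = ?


ρ = 51.21/82.4 = 0.6215
P_n = (1−ρ)·ρ^n = (1 − 0.6215)·0.6215^4 = 0.3785·0.149180 = 0.056467

Final: 0.056467


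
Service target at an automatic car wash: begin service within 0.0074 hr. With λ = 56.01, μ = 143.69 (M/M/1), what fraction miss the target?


ρ = 56.01/143.69 = 0.3898
P(Wq > t) = ρ·e^{−(μ−λ)t} = 0.3898·e^{−0.6488}
= 0.3898·0.522656 = 0.203730

Final: 0.203730


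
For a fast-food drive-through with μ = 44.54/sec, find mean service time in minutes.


Mean service time = 1/μ = 1/44.54 second = 0.02245 second
In minutes: 0.02245 × 0.0166667 = 0.0003742 min

Final: 0.0003742 min


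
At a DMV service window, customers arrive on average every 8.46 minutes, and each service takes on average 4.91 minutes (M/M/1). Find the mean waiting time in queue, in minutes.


λ = 60/8.46 = 7.0922 /hr
μ = 60/4.91 = 12.2200 /hr
ρ = λ/μ = 7.0922/12.2200 = 0.5804
Wq = ρ/(μ−λ) = 0.5804/(12.2200−7.0922) = 0.11318 hr
In minutes: 0.11318·60 = 6.791 min

Final: 6.791 min


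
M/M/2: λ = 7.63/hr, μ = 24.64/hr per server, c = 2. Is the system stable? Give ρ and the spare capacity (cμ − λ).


Total capacity cμ = 2·24.64 = 49.28/hr
ρ = λ/(cμ) = 7.63/49.28 = 0.1548
Stable ⇔ ρ < 1: YES
Spare capacity = cμ − λ = 49.28 − 7.63 = 41.65/hr

Final: ρ = 0.1548; stable; margin = 41.65/hr


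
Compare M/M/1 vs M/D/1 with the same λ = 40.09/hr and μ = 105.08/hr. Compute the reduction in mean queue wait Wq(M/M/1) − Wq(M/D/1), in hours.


ρ = 40.09/105.08 = 0.3815
Wq(M/M/1) = ρ/(μ−λ) = 0.3815/64.99 = 0.005870 hr
Wq(M/D/1) = ρ/(2(μ−λ)) = 0.002935 hr
Savings = 0.005870 − 0.002935 = 0.002935 hr

Final: 0.002935 hr


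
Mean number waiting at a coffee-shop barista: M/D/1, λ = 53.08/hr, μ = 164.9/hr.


ρ = 53.08/164.9 = 0.3219
M/D/1: Lq = ρ²/(2(1−ρ)) = 0.1036/(2·0.6781) = 0.07640

Final: 0.07640


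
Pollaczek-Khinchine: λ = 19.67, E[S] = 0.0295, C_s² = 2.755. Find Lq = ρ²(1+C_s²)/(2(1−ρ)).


ρ = λ·E[S] = 19.67·0.0295 = 0.5803
Lq = ρ²(1+C_s²)/(2(1−ρ)) = 0.3367·(1+2.755)/(2·0.4197)
= 0.3367·3.7550/0.8395 = 1.50611

Final: 1.50611


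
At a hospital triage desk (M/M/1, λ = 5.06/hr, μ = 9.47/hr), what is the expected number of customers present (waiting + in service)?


ρ = λ/μ = 5.06/9.47 = 0.5343
L = ρ/(1−ρ) = 0.5343/(1 − 0.5343) = 0.5343/0.4657 = 1.1474

Final: 1.1474


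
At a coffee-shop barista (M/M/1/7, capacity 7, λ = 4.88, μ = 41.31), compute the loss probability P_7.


ρ = λ/μ = 4.88/41.31 = 0.1181
P_K = (1−ρ)ρ^K/(1−ρ^(K+1)) = (0.8819·0.0000003210)/(1 − 0.00000003792)
= 0.0000002831/1.000000 = 0.0000002831

Final: 0.0000002831


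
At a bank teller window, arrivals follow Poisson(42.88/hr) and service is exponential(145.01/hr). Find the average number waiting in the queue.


ρ = 42.88/145.01 = 0.2957
Lq = ρ²/(1−ρ) = 0.08744/0.7043 = 0.1242

Final: 0.1242


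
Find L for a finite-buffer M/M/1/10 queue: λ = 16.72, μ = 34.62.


ρ = 16.72/34.62 = 0.4830
L = ρ[1 − (K+1)ρ^K + Kρ^(K+1)] / [(1−ρ)(1−ρ^(K+1))]
Numerator: 0.4830·(1 − 11·0.0006904 + 10·0.0003334) = 0.480900
Denominator: (0.5170)·(0.999667) = 0.516870
L = 0.480900/0.516870 = 0.9304

Final: 0.9304


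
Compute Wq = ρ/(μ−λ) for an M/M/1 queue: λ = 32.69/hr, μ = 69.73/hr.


ρ = 32.69/69.73 = 0.4688
Wq = ρ/(μ−λ) = 0.4688/(69.73 − 32.69) = 0.4688/37.04 = 0.01266 hr

Final: 0.01266 hr


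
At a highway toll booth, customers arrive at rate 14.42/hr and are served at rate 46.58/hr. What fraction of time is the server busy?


ρ = λ/μ = 14.42/46.58 = 0.3096

Final: 0.3096


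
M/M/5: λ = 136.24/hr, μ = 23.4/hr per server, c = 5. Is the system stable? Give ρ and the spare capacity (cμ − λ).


Total capacity cμ = 5·23.4 = 117.00/hr
ρ = λ/(cμ) = 136.24/117.00 = 1.1644
Stable ⇔ ρ < 1: NO
Spare capacity = cμ − λ = 117.00 − 136.24 = -19.24/hr

Final: ρ = 1.1644; unstable; margin = -19.24/hr


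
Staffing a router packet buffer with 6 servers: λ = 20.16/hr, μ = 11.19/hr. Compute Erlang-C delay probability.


a = λ/μ = 1.8016; ρ = a/6 = 0.3003
P₀ = 0.164904 (from M/M/c formula)
C(c,a) = [a^c/(c!(1−ρ))]·P₀ = [34.19500/(720·0.6997)]·0.164904
= 0.06787·0.164904 = 0.011193

Final: 0.011193


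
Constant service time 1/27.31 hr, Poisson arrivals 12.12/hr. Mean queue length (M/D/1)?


ρ = 12.12/27.31 = 0.4438
M/D/1: Lq = ρ²/(2(1−ρ)) = 0.1970/(2·0.5562) = 0.17705

Final: 0.17705


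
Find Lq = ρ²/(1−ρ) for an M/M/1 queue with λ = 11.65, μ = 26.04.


ρ = 11.65/26.04 = 0.4474
Lq = ρ²/(1−ρ) = 0.2002/0.5526 = 0.3622

Final: 0.3622


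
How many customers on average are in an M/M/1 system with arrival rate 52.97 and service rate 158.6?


ρ = λ/μ = 52.97/158.6 = 0.3340
L = ρ/(1−ρ) = 0.3340/(1 − 0.3340) = 0.3340/0.6660 = 0.5015

Final: 0.5015


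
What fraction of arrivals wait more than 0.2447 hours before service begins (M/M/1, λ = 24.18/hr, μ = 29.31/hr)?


ρ = 24.18/29.31 = 0.8250
P(Wq > t) = ρ·e^{−(μ−λ)t} = 0.8250·e^{−1.2553}
= 0.8250·0.284987 = 0.235107

Final: 0.235107


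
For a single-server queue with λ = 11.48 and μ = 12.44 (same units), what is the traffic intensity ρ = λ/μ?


ρ = λ/μ = 11.48/12.44 = 0.9228

Final: 0.9228


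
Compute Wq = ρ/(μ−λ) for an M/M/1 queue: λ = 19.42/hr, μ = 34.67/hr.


ρ = 19.42/34.67 = 0.5601
Wq = ρ/(μ−λ) = 0.5601/(34.67 − 19.42) = 0.5601/15.25 = 0.03673 hr

Final: 0.03673 hr


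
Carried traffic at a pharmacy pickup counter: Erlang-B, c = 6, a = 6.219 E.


B(6,6.219) = 0.280121 (Erlang-B)
Carried load = a(1 − B) = 6.219·(1 − 0.280121) = 6.219·0.719879 = 4.4769 E

Final: 4.4769 Erlangs


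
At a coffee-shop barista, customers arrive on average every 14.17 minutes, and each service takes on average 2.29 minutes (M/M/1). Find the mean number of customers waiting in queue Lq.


λ = 60/14.17 = 4.2343 /hr
μ = 60/2.29 = 26.2009 /hr
ρ = λ/μ = 4.2343/26.2009 = 0.1616
Lq = ρ²/(1−ρ) = 0.02612/0.8384 = 0.03115

Final: 0.03115


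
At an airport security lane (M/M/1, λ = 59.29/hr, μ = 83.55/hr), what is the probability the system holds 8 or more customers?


ρ = 59.29/83.55 = 0.7096
P(N ≥ n) = ρ^n = 0.7096^8 = 0.064310

Final: 0.064310


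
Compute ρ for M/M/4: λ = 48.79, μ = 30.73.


ρ = λ/(cμ) = 48.79/(4·30.73) = 48.79/122.92 = 0.3969

Final: 0.3969


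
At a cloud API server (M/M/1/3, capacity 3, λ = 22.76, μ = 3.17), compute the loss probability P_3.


ρ = λ/μ = 22.76/3.17 = 7.1798
P_K = (1−ρ)ρ^K/(1−ρ^(K+1)) = (-6.1798·370.116960)/(1 − 2657.369720)
= -2287.252760/-2656.369720 = 0.861045

Final: 0.861045


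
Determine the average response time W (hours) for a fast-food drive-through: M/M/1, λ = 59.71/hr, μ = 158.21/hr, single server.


W = 1/(μ−λ) = 1/(158.21 − 59.71) = 1/98.50 = 0.01015 hr

Final: 0.01015 hr


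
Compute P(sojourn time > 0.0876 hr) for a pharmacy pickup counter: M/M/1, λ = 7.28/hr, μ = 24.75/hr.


W ~ Exponential(μ−λ) for M/M/1.
μ − λ = 24.75 − 7.28 = 17.4700
P(W > t) = e^{−(μ−λ)t} = e^{−1.5304} = 0.216455

Final: 0.216455


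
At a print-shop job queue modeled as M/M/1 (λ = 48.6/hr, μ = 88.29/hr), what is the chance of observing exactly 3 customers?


ρ = 48.6/88.29 = 0.5505
P_n = (1−ρ)·ρ^n = (1 − 0.5505)·0.5505^3 = 0.4495·0.166792 = 0.074980

Final: 0.074980


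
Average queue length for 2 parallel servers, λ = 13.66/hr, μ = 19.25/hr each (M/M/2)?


a = λ/μ = 0.7096; ρ = a/2 = 0.3548
P₀ = 0.476227
Lq = P₀·a^c·ρ / (c!·(1−ρ)²) = 0.476227·0.50355·0.3548/(2·0.41628)
= 0.10220

Final: 0.10220


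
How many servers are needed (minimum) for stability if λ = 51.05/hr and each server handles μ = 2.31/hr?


Stability requires cμ > λ ⇔ c > λ/μ.
λ/μ = 51.05/2.31 = 22.0996
Minimum integer c = ⌊22.0996⌋ + 1 = 23
Check: 23·2.31 = 53.13 > 51.05, while 22·2.31 = 50.82 ≤ 51.05

Final: 23 servers


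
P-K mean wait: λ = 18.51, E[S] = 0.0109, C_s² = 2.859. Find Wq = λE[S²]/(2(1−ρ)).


ρ = λ·E[S] = 18.51·0.0109 = 0.2018
E[S²] = E[S]²(1+C_s²) = 0.0109²·(1+2.859) = 0.0004585
Wq = λ·E[S²]/(2(1−ρ)) = 18.51·0.0004585/(2·0.7982) = 0.005316 hr

Final: 0.005316 hr


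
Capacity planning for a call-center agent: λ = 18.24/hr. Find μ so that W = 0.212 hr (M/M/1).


W = 1/(μ−λ) ⇒ μ − λ = 1/W = 1/0.212 = 4.7170
μ = λ + 1/W = 18.24 + 4.7170 = 22.9570 per hr

Final: 22.9570 /hr


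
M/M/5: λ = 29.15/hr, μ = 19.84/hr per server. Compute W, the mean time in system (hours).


a = 1.4693; ρ = 0.2939; P₀ = 0.229769
Lq = P₀·a^c·ρ/(c!(1−ρ)²) = 0.007726
Wq = Lq/λ = 0.007726/29.15 = 0.0002650 hr
W = Wq + 1/μ = 0.0002650 + 0.05040 = 0.05067 hr

Final: 0.05067 hr


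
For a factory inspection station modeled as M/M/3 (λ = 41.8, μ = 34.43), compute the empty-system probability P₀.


a = λ/μ = 41.8/34.43 = 1.2141; ρ = a/c = 0.4047
Σ_{k=0}^{2} a^k/k! (terms k=0..2) = 1.00000 + 1.21406 + 0.73697 = 2.95103
Tail: a^3/(3!(1−ρ)) = 1.78944/(6·0.5953) = 0.50098
P₀ = 1/(2.95103 + 0.50098) = 1/3.45201 = 0.289687

Final: 0.289687


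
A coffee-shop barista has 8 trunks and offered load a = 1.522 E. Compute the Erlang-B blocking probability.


B(c,a) = (a^c/c!) / Σ_{k=0}^{c} a^k/k!
a^8/8! = 0.0007142
Σ terms (k=0..8): 1.00000 + 1.52200 + 1.15824 + 0.58761 + 0.22359 + 0.06806 + 0.01726 + 0.003754 + 0.0007142 = 4.581237
B = 0.0007142/4.581237 = 0.0001559

Final: 0.0001559


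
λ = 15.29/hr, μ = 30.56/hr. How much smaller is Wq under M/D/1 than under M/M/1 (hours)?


ρ = 15.29/30.56 = 0.5003
Wq(M/M/1) = ρ/(μ−λ) = 0.5003/15.27 = 0.03277 hr
Wq(M/D/1) = ρ/(2(μ−λ)) = 0.01638 hr
Savings = 0.03277 − 0.01638 = 0.01638 hr

Final: 0.01638 hr


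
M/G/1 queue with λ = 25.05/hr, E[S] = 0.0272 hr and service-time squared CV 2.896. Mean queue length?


ρ = λ·E[S] = 25.05·0.0272 = 0.6814
Lq = ρ²(1+C_s²)/(2(1−ρ)) = 0.4643·(1+2.896)/(2·0.3186)
= 0.4643·3.8960/0.6373 = 2.83819

Final: 2.83819


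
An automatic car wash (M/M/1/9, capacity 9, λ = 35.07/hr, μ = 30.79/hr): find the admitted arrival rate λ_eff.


ρ = 1.1390; P_K = (1−ρ)ρ^9/(1−ρ^10) = 0.167664
λ_eff = λ(1 − P_K) = 35.07·(1 − 0.167664) = 35.07·0.832336 = 29.1900 /hr

Final: 29.1900 /hr


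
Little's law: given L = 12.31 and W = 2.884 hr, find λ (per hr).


λ = L/W = 12.31/2.884 = 4.2684 /hr

Final: 4.2684 /hr


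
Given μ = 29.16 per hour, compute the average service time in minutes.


Mean service time = 1/μ = 1/29.16 hour = 0.03429 hour
In minutes: 0.03429 × 60 = 2.0576 min

Final: 2.0576 min


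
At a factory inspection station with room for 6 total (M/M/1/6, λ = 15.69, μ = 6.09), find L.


ρ = 15.69/6.09 = 2.5764
L = ρ[1 − (K+1)ρ^K + Kρ^(K+1)] / [(1−ρ)(1−ρ^(K+1))]
Numerator: 2.5764·(1 − 7·292.438068 + 6·753.424184) = 6375.134604
Denominator: (-1.5764)·(-752.424184) = 1186.087384
L = 6375.134604/1186.087384 = 5.3749

Final: 5.3749


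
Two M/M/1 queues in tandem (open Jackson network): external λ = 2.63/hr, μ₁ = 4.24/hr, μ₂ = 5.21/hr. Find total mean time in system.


Each node sees arrival rate λ = 2.63/hr (tandem ⇒ throughput preserved).
W₁ = 1/(μ₁−λ) = 1/(4.24−2.63) = 0.62112 hr
W₂ = 1/(μ₂−λ) = 1/(5.21−2.63) = 0.38760 hr
W_total = W₁ + W₂ = 0.62112 + 0.38760 = 1.00871 hr

Final: 1.00871 hr


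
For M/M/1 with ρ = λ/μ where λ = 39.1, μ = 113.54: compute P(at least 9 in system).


ρ = 39.1/113.54 = 0.3444
P(N ≥ n) = ρ^n = 0.3444^9 = 0.00006812

Final: 0.00006812


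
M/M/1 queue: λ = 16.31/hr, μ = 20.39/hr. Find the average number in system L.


ρ = λ/μ = 16.31/20.39 = 0.7999
L = ρ/(1−ρ) = 0.7999/(1 − 0.7999) = 0.7999/0.2001 = 3.9975

Final: 3.9975


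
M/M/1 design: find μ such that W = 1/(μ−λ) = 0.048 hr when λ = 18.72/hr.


W = 1/(μ−λ) ⇒ μ − λ = 1/W = 1/0.048 = 20.8333
μ = λ + 1/W = 18.72 + 20.8333 = 39.5533 per hr

Final: 39.5533 /hr


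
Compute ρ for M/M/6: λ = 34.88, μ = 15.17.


ρ = λ/(cμ) = 34.88/(6·15.17) = 34.88/91.02 = 0.3832

Final: 0.3832


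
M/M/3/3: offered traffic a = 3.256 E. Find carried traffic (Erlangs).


B(3,3.256) = 0.375777 (Erlang-B)
Carried load = a(1 − B) = 3.256·(1 − 0.375777) = 3.256·0.624223 = 2.0325 E

Final: 2.0325 Erlangs


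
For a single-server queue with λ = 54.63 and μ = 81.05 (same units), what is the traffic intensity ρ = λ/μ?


ρ = λ/μ = 54.63/81.05 = 0.6740

Final: 0.6740


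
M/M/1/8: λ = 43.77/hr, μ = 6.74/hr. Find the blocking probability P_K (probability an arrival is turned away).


ρ = λ/μ = 43.77/6.74 = 6.4941
P_K = (1−ρ)ρ^K/(1−ρ^(K+1)) = (-5.4941·3163247.697715)/(1 − 20542337.051781)
= -17379089.354065/-20542336.051781 = 0.846013

Final: 0.846013


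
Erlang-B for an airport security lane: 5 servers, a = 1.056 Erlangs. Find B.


B(c,a) = (a^c/c!) / Σ_{k=0}^{c} a^k/k!
a^5/5! = 0.010943
Σ terms (k=0..5): 1.00000 + 1.05600 + 0.55757 + 0.19626 + 0.05181 + 0.01094 = 2.872589
B = 0.010943/2.872589 = 0.003809

Final: 0.003809


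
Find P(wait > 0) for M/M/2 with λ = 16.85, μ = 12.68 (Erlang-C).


a = λ/μ = 1.3289; ρ = a/2 = 0.6644
P₀ = 0.201611 (from M/M/c formula)
C(c,a) = [a^c/(c!(1−ρ))]·P₀ = [1.76588/(2·0.3356)]·0.201611
= 2.63118·0.201611 = 0.530475

Final: 0.530475


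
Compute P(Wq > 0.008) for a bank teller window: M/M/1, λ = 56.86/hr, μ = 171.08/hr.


ρ = 56.86/171.08 = 0.3324
P(Wq > t) = ρ·e^{−(μ−λ)t} = 0.3324·e^{−0.9138}
= 0.3324·0.401014 = 0.133281

Final: 0.133281


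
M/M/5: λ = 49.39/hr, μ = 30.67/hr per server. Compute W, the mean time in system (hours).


a = 1.6104; ρ = 0.3221; P₀ = 0.199347
Lq = P₀·a^c·ρ/(c!(1−ρ)²) = 0.01261
Wq = Lq/λ = 0.01261/49.39 = 0.0002553 hr
W = Wq + 1/μ = 0.0002553 + 0.03261 = 0.03286 hr

Final: 0.03286 hr


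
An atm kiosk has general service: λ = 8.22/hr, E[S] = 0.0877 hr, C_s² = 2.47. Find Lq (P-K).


ρ = λ·E[S] = 8.22·0.0877 = 0.7209
Lq = ρ²(1+C_s²)/(2(1−ρ)) = 0.5197·(1+2.47)/(2·0.2791)
= 0.5197·3.4700/0.5582 = 3.23053

Final: 3.23053


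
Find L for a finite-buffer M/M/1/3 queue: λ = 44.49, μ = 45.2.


ρ = 44.49/45.2 = 0.9843
L = ρ[1 − (K+1)ρ^K + Kρ^(K+1)] / [(1−ρ)(1−ρ^(K+1))]
Numerator: 0.9843·(1 − 4·0.953612 + 3·0.938633) = 0.001427
Denominator: (0.01571)·(0.061367) = 0.0009639
L = 0.001427/0.0009639 = 1.4802

Final: 1.4802


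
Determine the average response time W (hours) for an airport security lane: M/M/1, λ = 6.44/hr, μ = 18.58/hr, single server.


W = 1/(μ−λ) = 1/(18.58 − 6.44) = 1/12.14 = 0.08237 hr

Final: 0.08237 hr


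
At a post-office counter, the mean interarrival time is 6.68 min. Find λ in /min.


λ = 1/(interarrival time) in consistent units.
1 minute = 1 min, so λ = 1/6.68 = 0.1497 per minute

Final: 0.1497 /min


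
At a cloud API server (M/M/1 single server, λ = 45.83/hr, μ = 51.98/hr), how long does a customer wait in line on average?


ρ = 45.83/51.98 = 0.8817
Wq = ρ/(μ−λ) = 0.8817/(51.98 − 45.83) = 0.8817/6.15 = 0.1434 hr

Final: 0.1434 hr


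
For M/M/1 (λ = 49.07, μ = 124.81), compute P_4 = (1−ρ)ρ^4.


ρ = 49.07/124.81 = 0.3932
P_n = (1−ρ)·ρ^n = (1 − 0.3932)·0.3932^4 = 0.6068·0.023893 = 0.014499

Final: 0.014499


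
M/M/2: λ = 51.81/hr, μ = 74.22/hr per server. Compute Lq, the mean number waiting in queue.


a = λ/μ = 0.6981; ρ = a/2 = 0.3490
P₀ = 0.482547
Lq = P₀·a^c·ρ / (c!·(1−ρ)²) = 0.482547·0.48729·0.3490/(2·0.42376)
= 0.09684

Final: 0.09684


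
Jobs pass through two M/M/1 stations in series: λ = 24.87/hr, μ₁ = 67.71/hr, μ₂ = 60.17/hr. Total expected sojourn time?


Each node sees arrival rate λ = 24.87/hr (tandem ⇒ throughput preserved).
W₁ = 1/(μ₁−λ) = 1/(67.71−24.87) = 0.02334 hr
W₂ = 1/(μ₂−λ) = 1/(60.17−24.87) = 0.02833 hr
W_total = W₁ + W₂ = 0.02334 + 0.02833 = 0.05167 hr

Final: 0.05167 hr


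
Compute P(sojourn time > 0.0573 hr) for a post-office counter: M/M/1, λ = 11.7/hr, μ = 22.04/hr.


W ~ Exponential(μ−λ) for M/M/1.
μ − λ = 22.04 − 11.7 = 10.3400
P(W > t) = e^{−(μ−λ)t} = e^{−0.5925} = 0.552953

Final: 0.552953


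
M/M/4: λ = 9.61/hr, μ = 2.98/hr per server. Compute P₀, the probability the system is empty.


a = λ/μ = 9.61/2.98 = 3.2248; ρ = a/c = 0.8062
Σ_{k=0}^{3} a^k/k! (terms k=0..3) = 1.00000 + 3.22483 + 5.19977 + 5.58946 = 15.01407
Tail: a^4/(4!(1−ρ)) = 108.15049/(24·0.1938) = 23.25314
P₀ = 1/(15.01407 + 23.25314) = 1/38.26720 = 0.026132

Final: 0.026132


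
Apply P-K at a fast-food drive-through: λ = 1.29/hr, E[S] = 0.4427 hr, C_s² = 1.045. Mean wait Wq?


ρ = λ·E[S] = 1.29·0.4427 = 0.5711
E[S²] = E[S]²(1+C_s²) = 0.4427²·(1+1.045) = 0.400786
Wq = λ·E[S²]/(2(1−ρ)) = 1.29·0.400786/(2·0.4289) = 0.60270 hr

Final: 0.60270 hr


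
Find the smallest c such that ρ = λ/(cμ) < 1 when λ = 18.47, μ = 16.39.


Stability requires cμ > λ ⇔ c > λ/μ.
λ/μ = 18.47/16.39 = 1.1269
Minimum integer c = ⌊1.1269⌋ + 1 = 2
Check: 2·16.39 = 32.78 > 18.47, while 1·16.39 = 16.39 ≤ 18.47

Final: 2 servers


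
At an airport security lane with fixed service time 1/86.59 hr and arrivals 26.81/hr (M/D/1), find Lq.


ρ = 26.81/86.59 = 0.3096
M/D/1: Lq = ρ²/(2(1−ρ)) = 0.09586/(2·0.6904) = 0.06943

Final: 0.06943


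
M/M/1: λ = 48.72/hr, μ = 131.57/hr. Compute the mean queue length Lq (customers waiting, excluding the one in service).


ρ = 48.72/131.57 = 0.3703
Lq = ρ²/(1−ρ) = 0.1371/0.6297 = 0.2178

Final: 0.2178


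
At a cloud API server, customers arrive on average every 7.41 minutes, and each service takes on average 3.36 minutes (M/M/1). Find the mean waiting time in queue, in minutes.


λ = 60/7.41 = 8.0972 /hr
μ = 60/3.36 = 17.8571 /hr
ρ = λ/μ = 8.0972/17.8571 = 0.4534
Wq = ρ/(μ−λ) = 0.4534/(17.8571−8.0972) = 0.04646 hr
In minutes: 0.04646·60 = 2.788 min

Final: 2.788 min


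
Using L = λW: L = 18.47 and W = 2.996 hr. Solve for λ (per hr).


λ = L/W = 18.47/2.996 = 6.1649 /hr

Final: 6.1649 /hr


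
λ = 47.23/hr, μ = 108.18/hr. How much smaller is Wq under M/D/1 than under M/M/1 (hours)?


ρ = 47.23/108.18 = 0.4366
Wq(M/M/1) = ρ/(μ−λ) = 0.4366/60.95 = 0.007163 hr
Wq(M/D/1) = ρ/(2(μ−λ)) = 0.003582 hr
Savings = 0.007163 − 0.003582 = 0.003582 hr

Final: 0.003582 hr


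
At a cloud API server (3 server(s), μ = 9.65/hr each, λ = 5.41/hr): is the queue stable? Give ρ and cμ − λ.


Total capacity cμ = 3·9.65 = 28.95/hr
ρ = λ/(cμ) = 5.41/28.95 = 0.1869
Stable ⇔ ρ < 1: YES
Spare capacity = cμ − λ = 28.95 − 5.41 = 23.54/hr

Final: ρ = 0.1869; stable; margin = 23.54/hr


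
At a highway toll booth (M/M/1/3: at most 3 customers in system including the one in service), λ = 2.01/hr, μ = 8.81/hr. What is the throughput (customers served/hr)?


ρ = 0.2281; P_K = (1−ρ)ρ^3/(1−ρ^4) = 0.009191
λ_eff = λ(1 − P_K) = 2.01·(1 − 0.009191) = 2.01·0.990809 = 1.9915 /hr

Final: 1.9915 /hr


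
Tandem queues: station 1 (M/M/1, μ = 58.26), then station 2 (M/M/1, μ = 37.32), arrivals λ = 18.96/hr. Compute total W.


Each node sees arrival rate λ = 18.96/hr (tandem ⇒ throughput preserved).
W₁ = 1/(μ₁−λ) = 1/(58.26−18.96) = 0.02545 hr
W₂ = 1/(μ₂−λ) = 1/(37.32−18.96) = 0.05447 hr
W_total = W₁ + W₂ = 0.02545 + 0.05447 = 0.07991 hr

Final: 0.07991 hr


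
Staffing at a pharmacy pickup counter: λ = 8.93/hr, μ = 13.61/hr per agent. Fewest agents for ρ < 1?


Stability requires cμ > λ ⇔ c > λ/μ.
λ/μ = 8.93/13.61 = 0.6561
Minimum integer c = ⌊0.6561⌋ + 1 = 1
Check: 1·13.61 = 13.61 > 8.93, while 0·13.61 = 0.00 ≤ 8.93

Final: 1 servers


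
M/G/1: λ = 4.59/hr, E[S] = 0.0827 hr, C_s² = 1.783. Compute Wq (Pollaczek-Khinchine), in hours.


ρ = λ·E[S] = 4.59·0.0827 = 0.3796
E[S²] = E[S]²(1+C_s²) = 0.0827²·(1+1.783) = 0.019034
Wq = λ·E[S²]/(2(1−ρ)) = 4.59·0.019034/(2·0.6204) = 0.07041 hr

Final: 0.07041 hr


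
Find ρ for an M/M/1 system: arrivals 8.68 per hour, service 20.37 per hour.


ρ = λ/μ = 8.68/20.37 = 0.4261

Final: 0.4261


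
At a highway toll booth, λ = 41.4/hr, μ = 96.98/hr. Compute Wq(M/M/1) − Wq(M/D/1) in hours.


ρ = 41.4/96.98 = 0.4269
Wq(M/M/1) = ρ/(μ−λ) = 0.4269/55.58 = 0.007681 hr
Wq(M/D/1) = ρ/(2(μ−λ)) = 0.003840 hr
Savings = 0.007681 − 0.003840 = 0.003840 hr

Final: 0.003840 hr


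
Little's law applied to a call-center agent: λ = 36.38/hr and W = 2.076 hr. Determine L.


L = λW = 36.38·2.076 = 75.5249

Final: 75.5249


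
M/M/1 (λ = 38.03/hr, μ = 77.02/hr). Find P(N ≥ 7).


ρ = 38.03/77.02 = 0.4938
P(N ≥ n) = ρ^n = 0.4938^7 = 0.007156

Final: 0.007156


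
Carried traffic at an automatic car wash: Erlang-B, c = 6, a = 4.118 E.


B(6,4.118) = 0.125755 (Erlang-B)
Carried load = a(1 − B) = 4.118·(1 − 0.125755) = 4.118·0.874245 = 3.6001 E

Final: 3.6001 Erlangs


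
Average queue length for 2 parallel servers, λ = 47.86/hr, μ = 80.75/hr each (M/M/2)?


a = λ/μ = 0.5927; ρ = a/2 = 0.2963
P₀ = 0.542797
Lq = P₀·a^c·ρ / (c!·(1−ρ)²) = 0.542797·0.35129·0.2963/(2·0.49513)
= 0.05706

Final: 0.05706


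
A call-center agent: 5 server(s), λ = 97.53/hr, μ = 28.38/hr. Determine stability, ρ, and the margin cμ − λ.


Total capacity cμ = 5·28.38 = 141.90/hr
ρ = λ/(cμ) = 97.53/141.90 = 0.6873
Stable ⇔ ρ < 1: YES
Spare capacity = cμ − λ = 141.90 − 97.53 = 44.37/hr

Final: ρ = 0.6873; stable; margin = 44.37/hr


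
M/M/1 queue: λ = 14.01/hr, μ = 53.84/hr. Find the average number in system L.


ρ = λ/μ = 14.01/53.84 = 0.2602
L = ρ/(1−ρ) = 0.2602/(1 − 0.2602) = 0.2602/0.7398 = 0.3517

Final: 0.3517


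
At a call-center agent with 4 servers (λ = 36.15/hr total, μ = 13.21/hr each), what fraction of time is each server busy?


ρ = λ/(cμ) = 36.15/(4·13.21) = 36.15/52.84 = 0.6841

Final: 0.6841


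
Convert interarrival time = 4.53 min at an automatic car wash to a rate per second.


λ = 1/(interarrival time) in consistent units.
1 second = 0.0166667 min, so λ = 0.0166667/4.53 = 0.003679 per second

Final: 0.003679 /sec


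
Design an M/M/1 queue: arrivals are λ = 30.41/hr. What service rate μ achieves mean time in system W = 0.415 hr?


W = 1/(μ−λ) ⇒ μ − λ = 1/W = 1/0.415 = 2.4096
μ = λ + 1/W = 30.41 + 2.4096 = 32.8196 per hr

Final: 32.8196 /hr


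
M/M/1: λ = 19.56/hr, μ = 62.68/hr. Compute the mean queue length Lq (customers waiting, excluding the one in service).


ρ = 19.56/62.68 = 0.3121
Lq = ρ²/(1−ρ) = 0.09738/0.6879 = 0.1416

Final: 0.1416


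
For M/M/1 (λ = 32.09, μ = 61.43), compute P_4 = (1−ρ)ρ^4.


ρ = 32.09/61.43 = 0.5224
P_n = (1−ρ)·ρ^n = (1 − 0.5224)·0.5224^4 = 0.4776·0.074466 = 0.035566

Final: 0.035566


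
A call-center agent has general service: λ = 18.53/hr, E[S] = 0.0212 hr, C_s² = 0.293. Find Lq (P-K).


ρ = λ·E[S] = 18.53·0.0212 = 0.3928
Lq = ρ²(1+C_s²)/(2(1−ρ)) = 0.1543·(1+0.293)/(2·0.6072)
= 0.1543·1.2930/1.2143 = 0.16432

Final: 0.16432


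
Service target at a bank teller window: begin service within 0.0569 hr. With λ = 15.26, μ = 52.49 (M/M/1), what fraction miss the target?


ρ = 15.26/52.49 = 0.2907
P(Wq > t) = ρ·e^{−(μ−λ)t} = 0.2907·e^{−2.1184}
= 0.2907·0.120225 = 0.034952

Final: 0.034952


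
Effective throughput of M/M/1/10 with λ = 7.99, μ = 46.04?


ρ = 0.1735; P_K = (1−ρ)ρ^10/(1−ρ^11) = 0.00000002048
λ_eff = λ(1 − P_K) = 7.99·(1 − 0.00000002048) = 7.99·1.000000 = 7.9900 /hr

Final: 7.9900 /hr


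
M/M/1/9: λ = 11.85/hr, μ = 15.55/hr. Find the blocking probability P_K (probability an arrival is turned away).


ρ = λ/μ = 11.85/15.55 = 0.7621
P_K = (1−ρ)ρ^K/(1−ρ^(K+1)) = (0.2379·0.086675)/(1 − 0.066051)
= 0.020624/0.933949 = 0.022082

Final: 0.022082


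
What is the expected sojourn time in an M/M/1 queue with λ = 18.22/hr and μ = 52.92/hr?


W = 1/(μ−λ) = 1/(52.92 − 18.22) = 1/34.70 = 0.02882 hr

Final: 0.02882 hr


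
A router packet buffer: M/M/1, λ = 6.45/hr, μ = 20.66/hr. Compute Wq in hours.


ρ = 6.45/20.66 = 0.3122
Wq = ρ/(μ−λ) = 0.3122/(20.66 − 6.45) = 0.3122/14.21 = 0.02197 hr

Final: 0.02197 hr


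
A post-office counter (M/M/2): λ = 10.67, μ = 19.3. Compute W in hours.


a = 0.5528; ρ = 0.2764; P₀ = 0.566876
Lq = P₀·a^c·ρ/(c!(1−ρ)²) = 0.04574
Wq = Lq/λ = 0.04574/10.67 = 0.004287 hr
W = Wq + 1/μ = 0.004287 + 0.05181 = 0.05610 hr

Final: 0.05610 hr


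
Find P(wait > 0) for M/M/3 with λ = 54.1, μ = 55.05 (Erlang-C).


a = λ/μ = 0.9827; ρ = a/3 = 0.3276
P₀ = 0.370249 (from M/M/c formula)
C(c,a) = [a^c/(c!(1−ρ))]·P₀ = [0.94912/(6·0.6724)]·0.370249
= 0.23525·0.370249 = 0.087101

Final: 0.087101


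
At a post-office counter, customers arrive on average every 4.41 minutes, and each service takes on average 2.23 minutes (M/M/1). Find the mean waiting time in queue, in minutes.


λ = 60/4.41 = 13.6054 /hr
μ = 60/2.23 = 26.9058 /hr
ρ = λ/μ = 13.6054/26.9058 = 0.5057
Wq = ρ/(μ−λ) = 0.5057/(26.9058−13.6054) = 0.03802 hr
In minutes: 0.03802·60 = 2.281 min

Final: 2.281 min


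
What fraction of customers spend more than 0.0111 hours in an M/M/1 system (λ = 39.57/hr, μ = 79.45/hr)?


W ~ Exponential(μ−λ) for M/M/1.
μ − λ = 79.45 − 39.57 = 39.8800
P(W > t) = e^{−(μ−λ)t} = e^{−0.4427} = 0.642320

Final: 0.642320


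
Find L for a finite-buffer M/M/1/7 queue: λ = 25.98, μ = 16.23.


ρ = 25.98/16.23 = 1.6007
L = ρ[1 − (K+1)ρ^K + Kρ^(K+1)] / [(1−ρ)(1−ρ^(K+1))]
Numerator: 1.6007·(1 − 8·26.930498 + 7·43.108709) = 139.771721
Denominator: (-0.6007)·(-42.108709) = 25.296359
L = 139.771721/25.296359 = 5.5254

Final: 5.5254


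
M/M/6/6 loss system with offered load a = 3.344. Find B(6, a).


B(c,a) = (a^c/c!) / Σ_{k=0}^{c} a^k/k!
a^6/6! = 1.942071
Σ terms (k=0..6): 1.00000 + 3.34400 + 5.59117 + 6.23229 + 5.21019 + 3.48458 + 1.94207 = 26.804298
B = 1.942071/26.804298 = 0.072454

Final: 0.072454


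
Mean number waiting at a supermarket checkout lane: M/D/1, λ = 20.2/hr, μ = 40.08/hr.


ρ = 20.2/40.08 = 0.5040
M/D/1: Lq = ρ²/(2(1−ρ)) = 0.2540/(2·0.4960) = 0.25605

Final: 0.25605


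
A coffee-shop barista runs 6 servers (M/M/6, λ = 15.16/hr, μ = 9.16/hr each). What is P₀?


a = λ/μ = 15.16/9.16 = 1.6550; ρ = a/c = 0.2758
Σ_{k=0}^{5} a^k/k! (terms k=0..5) = 1.00000 + 1.65502 + 1.36955 + 0.75554 + 0.31261 + 0.10348 = 5.19620
Tail: a^6/(6!(1−ρ)) = 20.55050/(720·0.7242) = 0.03941
P₀ = 1/(5.19620 + 0.03941) = 1/5.23562 = 0.191000

Final: 0.191000


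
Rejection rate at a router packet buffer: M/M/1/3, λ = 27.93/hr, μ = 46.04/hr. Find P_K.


ρ = λ/μ = 27.93/46.04 = 0.6066
P_K = (1−ρ)ρ^K/(1−ρ^(K+1)) = (0.3934·0.223258)/(1 − 0.135439)
= 0.087819/0.864561 = 0.101577

Final: 0.101577


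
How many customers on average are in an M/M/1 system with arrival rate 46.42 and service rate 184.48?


ρ = λ/μ = 46.42/184.48 = 0.2516
L = ρ/(1−ρ) = 0.2516/(1 − 0.2516) = 0.2516/0.7484 = 0.3362

Final: 0.3362


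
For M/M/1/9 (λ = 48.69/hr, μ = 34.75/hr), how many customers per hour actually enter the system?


ρ = 1.4012; P_K = (1−ρ)ρ^9/(1−ρ^10) = 0.296467
λ_eff = λ(1 − P_K) = 48.69·(1 − 0.296467) = 48.69·0.703533 = 34.2550 /hr

Final: 34.2550 /hr


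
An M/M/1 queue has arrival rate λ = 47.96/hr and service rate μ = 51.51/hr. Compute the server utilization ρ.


ρ = λ/μ = 47.96/51.51 = 0.9311

Final: 0.9311


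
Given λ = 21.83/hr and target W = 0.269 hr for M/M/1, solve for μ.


W = 1/(μ−λ) ⇒ μ − λ = 1/W = 1/0.269 = 3.7175
μ = λ + 1/W = 21.83 + 3.7175 = 25.5475 per hr

Final: 25.5475 /hr


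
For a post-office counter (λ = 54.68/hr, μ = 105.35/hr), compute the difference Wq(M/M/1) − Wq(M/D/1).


ρ = 54.68/105.35 = 0.5190
Wq(M/M/1) = ρ/(μ−λ) = 0.5190/50.67 = 0.01024 hr
Wq(M/D/1) = ρ/(2(μ−λ)) = 0.005122 hr
Savings = 0.01024 − 0.005122 = 0.005122 hr

Final: 0.005122 hr


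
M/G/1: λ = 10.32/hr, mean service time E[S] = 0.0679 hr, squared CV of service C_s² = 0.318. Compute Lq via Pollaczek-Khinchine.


ρ = λ·E[S] = 10.32·0.0679 = 0.7007
Lq = ρ²(1+C_s²)/(2(1−ρ)) = 0.4910·(1+0.318)/(2·0.2993)
= 0.4910·1.3180/0.5985 = 1.08123

Final: 1.08123


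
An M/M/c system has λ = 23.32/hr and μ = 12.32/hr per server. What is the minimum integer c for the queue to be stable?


Stability requires cμ > λ ⇔ c > λ/μ.
λ/μ = 23.32/12.32 = 1.8929
Minimum integer c = ⌊1.8929⌋ + 1 = 2
Check: 2·12.32 = 24.64 > 23.32, while 1·12.32 = 12.32 ≤ 23.32

Final: 2 servers


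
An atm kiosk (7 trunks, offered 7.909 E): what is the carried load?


B(7,7.909) = 0.303004 (Erlang-B)
Carried load = a(1 − B) = 7.909·(1 − 0.303004) = 7.909·0.696996 = 5.5125 E

Final: 5.5125 Erlangs


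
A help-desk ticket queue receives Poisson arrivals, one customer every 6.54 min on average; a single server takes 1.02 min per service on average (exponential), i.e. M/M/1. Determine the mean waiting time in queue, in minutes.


λ = 60/6.54 = 9.1743 /hr
μ = 60/1.02 = 58.8235 /hr
ρ = λ/μ = 9.1743/58.8235 = 0.1560
Wq = ρ/(μ−λ) = 0.1560/(58.8235−9.1743) = 0.003141 hr
In minutes: 0.003141·60 = 0.1885 min

Final: 0.1885 min


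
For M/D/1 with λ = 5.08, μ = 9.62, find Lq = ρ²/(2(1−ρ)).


ρ = 5.08/9.62 = 0.5281
M/D/1: Lq = ρ²/(2(1−ρ)) = 0.2789/(2·0.4719) = 0.29544

Final: 0.29544


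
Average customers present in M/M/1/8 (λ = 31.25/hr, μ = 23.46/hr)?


ρ = 31.25/23.46 = 1.3321
L = ρ[1 − (K+1)ρ^K + Kρ^(K+1)] / [(1−ρ)(1−ρ^(K+1))]
Numerator: 1.3321·(1 − 9·9.912338 + 8·13.203775) = 23.203270
Denominator: (-0.3321)·(-12.203775) = 4.052319
L = 23.203270/4.052319 = 5.7259

Final: 5.7259


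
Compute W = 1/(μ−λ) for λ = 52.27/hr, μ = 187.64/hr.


W = 1/(μ−λ) = 1/(187.64 − 52.27) = 1/135.37 = 0.007387 hr

Final: 0.007387 hr


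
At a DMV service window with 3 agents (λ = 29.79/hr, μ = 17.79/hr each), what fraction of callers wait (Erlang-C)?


a = λ/μ = 1.6745; ρ = a/3 = 0.5582
P₀ = 0.171003 (from M/M/c formula)
C(c,a) = [a^c/(c!(1−ρ))]·P₀ = [4.69552/(6·0.4418)]·0.171003
= 1.77127·0.171003 = 0.302893

Final: 0.302893


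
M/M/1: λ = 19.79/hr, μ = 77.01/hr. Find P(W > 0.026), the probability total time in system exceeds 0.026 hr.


W ~ Exponential(μ−λ) for M/M/1.
μ − λ = 77.01 − 19.79 = 57.2200
P(W > t) = e^{−(μ−λ)t} = e^{−1.4877} = 0.225887

Final: 0.225887


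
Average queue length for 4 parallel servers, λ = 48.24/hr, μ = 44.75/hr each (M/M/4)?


a = λ/μ = 1.0780; ρ = a/4 = 0.2695
P₀ = 0.339579
Lq = P₀·a^c·ρ / (c!·(1−ρ)²) = 0.339579·1.35038·0.2695/(24·0.53363)
= 0.009649

Final: 0.009649


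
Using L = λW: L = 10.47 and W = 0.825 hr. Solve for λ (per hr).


λ = L/W = 10.47/0.825 = 12.6909 /hr

Final: 12.6909 /hr


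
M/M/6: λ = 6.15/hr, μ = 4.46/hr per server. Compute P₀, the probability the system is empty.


a = λ/μ = 6.15/4.46 = 1.3789; ρ = a/c = 0.2298
Σ_{k=0}^{5} a^k/k! (terms k=0..5) = 1.00000 + 1.37892 + 0.95072 + 0.43699 + 0.15064 + 0.04155 = 3.95882
Tail: a^6/(6!(1−ρ)) = 6.87451/(720·0.7702) = 0.01240
P₀ = 1/(3.95882 + 0.01240) = 1/3.97121 = 0.251812

Final: 0.251812


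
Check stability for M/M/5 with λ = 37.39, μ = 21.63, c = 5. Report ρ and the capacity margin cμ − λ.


Total capacity cμ = 5·21.63 = 108.15/hr
ρ = λ/(cμ) = 37.39/108.15 = 0.3457
Stable ⇔ ρ < 1: YES
Spare capacity = cμ − λ = 108.15 − 37.39 = 70.76/hr

Final: ρ = 0.3457; stable; margin = 70.76/hr


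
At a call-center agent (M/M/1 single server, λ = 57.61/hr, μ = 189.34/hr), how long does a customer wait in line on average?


ρ = 57.61/189.34 = 0.3043
Wq = ρ/(μ−λ) = 0.3043/(189.34 − 57.61) = 0.3043/131.73 = 0.002310 hr

Final: 0.002310 hr


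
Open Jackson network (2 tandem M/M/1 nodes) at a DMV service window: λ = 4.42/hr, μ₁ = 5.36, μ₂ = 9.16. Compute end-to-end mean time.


Each node sees arrival rate λ = 4.42/hr (tandem ⇒ throughput preserved).
W₁ = 1/(μ₁−λ) = 1/(5.36−4.42) = 1.06383 hr
W₂ = 1/(μ₂−λ) = 1/(9.16−4.42) = 0.21097 hr
W_total = W₁ + W₂ = 1.06383 + 0.21097 = 1.27480 hr

Final: 1.27480 hr


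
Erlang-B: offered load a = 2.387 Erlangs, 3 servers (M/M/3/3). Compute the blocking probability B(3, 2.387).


B(c,a) = (a^c/c!) / Σ_{k=0}^{c} a^k/k!
a^3/3! = 2.266762
Σ terms (k=0..3): 1.00000 + 2.38700 + 2.84888 + 2.26676 = 8.502647
B = 2.266762/8.502647 = 0.266595

Final: 0.266595


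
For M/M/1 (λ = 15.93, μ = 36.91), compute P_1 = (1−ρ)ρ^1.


ρ = 15.93/36.91 = 0.4316
P_n = (1−ρ)·ρ^n = (1 − 0.4316)·0.4316^1 = 0.5684·0.431590 = 0.245320

Final: 0.245320


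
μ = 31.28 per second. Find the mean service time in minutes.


Mean service time = 1/μ = 1/31.28 second = 0.03197 second
In minutes: 0.03197 × 0.0166667 = 0.0005328 min

Final: 0.0005328 min


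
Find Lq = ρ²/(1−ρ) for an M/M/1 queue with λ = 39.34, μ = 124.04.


ρ = 39.34/124.04 = 0.3172
Lq = ρ²/(1−ρ) = 0.1006/0.6828 = 0.1473

Final: 0.1473


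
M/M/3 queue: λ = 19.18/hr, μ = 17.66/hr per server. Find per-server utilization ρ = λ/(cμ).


ρ = λ/(cμ) = 19.18/(3·17.66) = 19.18/52.98 = 0.3620

Final: 0.3620


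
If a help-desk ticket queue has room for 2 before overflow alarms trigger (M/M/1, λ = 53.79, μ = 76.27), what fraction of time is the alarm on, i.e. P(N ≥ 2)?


ρ = 53.79/76.27 = 0.7053
P(N ≥ n) = ρ^n = 0.7053^2 = 0.497388

Final: 0.497388


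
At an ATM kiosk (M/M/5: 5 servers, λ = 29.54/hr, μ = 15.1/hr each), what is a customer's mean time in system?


a = 1.9563; ρ = 0.3913; P₀ = 0.140446
Lq = P₀·a^c·ρ/(c!(1−ρ)²) = 0.03541
Wq = Lq/λ = 0.03541/29.54 = 0.001199 hr
W = Wq + 1/μ = 0.001199 + 0.06623 = 0.06742 hr

Final: 0.06742 hr


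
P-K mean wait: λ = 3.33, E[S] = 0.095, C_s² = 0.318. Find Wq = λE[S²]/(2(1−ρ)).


ρ = λ·E[S] = 3.33·0.095 = 0.3164
E[S²] = E[S]²(1+C_s²) = 0.095²·(1+0.318) = 0.011895
Wq = λ·E[S²]/(2(1−ρ)) = 3.33·0.011895/(2·0.6836) = 0.02897 hr

Final: 0.02897 hr


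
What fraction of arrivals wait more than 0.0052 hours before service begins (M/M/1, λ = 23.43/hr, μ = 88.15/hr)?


ρ = 23.43/88.15 = 0.2658
P(Wq > t) = ρ·e^{−(μ−λ)t} = 0.2658·e^{−0.3365}
= 0.2658·0.714234 = 0.189841

Final: 0.189841


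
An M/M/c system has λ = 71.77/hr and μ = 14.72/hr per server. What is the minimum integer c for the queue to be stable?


Stability requires cμ > λ ⇔ c > λ/μ.
λ/μ = 71.77/14.72 = 4.8757
Minimum integer c = ⌊4.8757⌋ + 1 = 5
Check: 5·14.72 = 73.60 > 71.77, while 4·14.72 = 58.88 ≤ 71.77

Final: 5 servers


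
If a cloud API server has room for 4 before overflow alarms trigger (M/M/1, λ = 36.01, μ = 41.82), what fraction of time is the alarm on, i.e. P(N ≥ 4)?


ρ = 36.01/41.82 = 0.8611
P(N ≥ n) = ρ^n = 0.8611^4 = 0.549739

Final: 0.549739


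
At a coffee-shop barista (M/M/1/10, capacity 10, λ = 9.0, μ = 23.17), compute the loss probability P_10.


ρ = λ/μ = 9.0/23.17 = 0.3884
P_K = (1−ρ)ρ^K/(1−ρ^(K+1)) = (0.6116·0.00007819)/(1 − 0.00003037)
= 0.00004782/0.999970 = 0.00004782

Final: 0.00004782


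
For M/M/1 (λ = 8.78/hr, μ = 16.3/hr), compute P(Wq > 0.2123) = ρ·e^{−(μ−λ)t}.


ρ = 8.78/16.3 = 0.5387
P(Wq > t) = ρ·e^{−(μ−λ)t} = 0.5387·e^{−1.5965}
= 0.5387·0.202605 = 0.109133

Final: 0.109133


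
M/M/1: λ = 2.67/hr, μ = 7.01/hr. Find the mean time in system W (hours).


W = 1/(μ−λ) = 1/(7.01 − 2.67) = 1/4.34 = 0.2304 hr

Final: 0.2304 hr


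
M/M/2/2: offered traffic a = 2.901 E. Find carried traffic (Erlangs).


B(2,2.901) = 0.518924 (Erlang-B)
Carried load = a(1 − B) = 2.901·(1 − 0.518924) = 2.901·0.481076 = 1.3956 E

Final: 1.3956 Erlangs


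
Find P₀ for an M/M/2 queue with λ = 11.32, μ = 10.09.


a = λ/μ = 11.32/10.09 = 1.1219; ρ = a/c = 0.5610
Σ_{k=0}^{1} a^k/k! (terms k=0..1) = 1.00000 + 1.12190 = 2.12190
Tail: a^2/(2!(1−ρ)) = 1.25867/(2·0.4390) = 1.43340
P₀ = 1/(2.12190 + 1.43340) = 1/3.55530 = 0.281270

Final: 0.281270


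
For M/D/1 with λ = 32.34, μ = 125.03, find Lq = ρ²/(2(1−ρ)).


ρ = 32.34/125.03 = 0.2587
M/D/1: Lq = ρ²/(2(1−ρ)) = 0.06690/(2·0.7413) = 0.04512

Final: 0.04512


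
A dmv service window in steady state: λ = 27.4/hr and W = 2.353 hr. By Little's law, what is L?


L = λW = 27.4·2.353 = 64.4722

Final: 64.4722


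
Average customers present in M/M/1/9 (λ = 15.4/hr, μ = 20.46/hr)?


ρ = 15.4/20.46 = 0.7527
L = ρ[1 − (K+1)ρ^K + Kρ^(K+1)] / [(1−ρ)(1−ρ^(K+1))]
Numerator: 0.7527·(1 − 10·0.077542 + 9·0.058365) = 0.564415
Denominator: (0.2473)·(0.941635) = 0.232878
L = 0.564415/0.232878 = 2.4237

Final: 2.4237


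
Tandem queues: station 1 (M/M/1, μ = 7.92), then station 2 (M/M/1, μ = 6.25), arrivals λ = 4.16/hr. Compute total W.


Each node sees arrival rate λ = 4.16/hr (tandem ⇒ throughput preserved).
W₁ = 1/(μ₁−λ) = 1/(7.92−4.16) = 0.26596 hr
W₂ = 1/(μ₂−λ) = 1/(6.25−4.16) = 0.47847 hr
W_total = W₁ + W₂ = 0.26596 + 0.47847 = 0.74443 hr

Final: 0.74443 hr
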